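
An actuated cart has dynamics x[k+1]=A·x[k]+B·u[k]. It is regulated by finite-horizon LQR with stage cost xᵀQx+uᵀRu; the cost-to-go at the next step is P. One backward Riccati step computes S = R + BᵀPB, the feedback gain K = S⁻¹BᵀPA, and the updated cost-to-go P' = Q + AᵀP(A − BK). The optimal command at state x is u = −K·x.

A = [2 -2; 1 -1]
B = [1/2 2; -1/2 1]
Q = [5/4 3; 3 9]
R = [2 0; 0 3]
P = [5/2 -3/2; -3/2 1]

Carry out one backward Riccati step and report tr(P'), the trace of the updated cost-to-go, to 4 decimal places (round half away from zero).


13.2063

BᵀP = [2.0000 -1.2500; 3.5000 -2.0000]
S = R + BᵀPB = [2 0; 0 3] + [1.6250 2.7500; 2.7500 5.0000] = [3.6250 2.7500; 2.7500 8.0000]
BᵀPA = [2.7500 -2.7500; 5.0000 -5.0000]
K = S⁻¹·BᵀPA = [0.3848 -0.3848; 0.4927 -0.4927]
A−BK = [0.8222 -0.8222; 0.6997 -0.6997]
AᵀP(A−BK) = [1.4781 -1.4781; -1.4781 1.4781]
P' = Q + AᵀP(A−BK) = [2.7281 1.5219; 1.5219 10.4781]
tr(P') = 13.2063


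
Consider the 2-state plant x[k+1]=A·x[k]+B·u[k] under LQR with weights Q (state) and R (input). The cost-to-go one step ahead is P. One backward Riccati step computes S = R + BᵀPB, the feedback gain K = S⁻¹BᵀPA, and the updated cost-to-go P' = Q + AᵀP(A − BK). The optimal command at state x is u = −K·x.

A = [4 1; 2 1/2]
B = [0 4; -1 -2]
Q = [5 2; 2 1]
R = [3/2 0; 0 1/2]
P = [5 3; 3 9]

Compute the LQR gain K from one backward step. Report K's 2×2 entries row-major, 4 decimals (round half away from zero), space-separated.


BᵀP = [-3.0000 -9.0000; 14.0000 -6.0000]
S = R + BᵀPB = [3/2 0; 0 1/2] + [9.0000 6.0000; 6.0000 68.0000] = [10.5000 6.0000; 6.0000 68.5000]
BᵀPA = [-30.0000 -7.5000; 44.0000 11.0000]
K = S⁻¹·BᵀPA = [-3.3941 -0.8485; 0.9396 0.2349]
A−BK = [0.2415 0.0604; 0.4852 0.1213]
AᵀP(A−BK) = [20.8342 5.2086; 5.2086 1.3021]
P' = Q + AᵀP(A−BK) = [25.8342 7.2086; 7.2086 2.3021]
tr(P') = 28.1364

-3.3941 -0.8485 0.9396 0.2349


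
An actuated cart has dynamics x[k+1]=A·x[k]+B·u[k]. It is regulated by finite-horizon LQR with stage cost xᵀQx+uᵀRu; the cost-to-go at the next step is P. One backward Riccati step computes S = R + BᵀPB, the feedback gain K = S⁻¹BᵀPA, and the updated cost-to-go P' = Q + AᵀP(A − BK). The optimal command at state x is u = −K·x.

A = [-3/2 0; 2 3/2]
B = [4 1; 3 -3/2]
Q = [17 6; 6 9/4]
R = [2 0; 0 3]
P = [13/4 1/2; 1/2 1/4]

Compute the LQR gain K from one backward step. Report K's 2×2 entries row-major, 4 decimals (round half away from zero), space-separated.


-0.1962 0.0783 -0.2757 -0.1177

BᵀP = [14.5000 2.7500; 2.5000 0.1250]
S = R + BᵀPB = [2 0; 0 3] + [66.2500 10.3750; 10.3750 2.3125] = [68.2500 10.3750; 10.3750 5.3125]
BᵀPA = [-16.2500 4.1250; -3.5000 0.1875]
K = S⁻¹·BᵀPA = [-0.1962 0.0783; -0.2757 -0.1177]
A−BK = [-0.4396 -0.1956; 2.1750 1.0885]
AᵀP(A−BK) = [1.1596 0.4860; 0.4860 0.2615]
P' = Q + AᵀP(A−BK) = [18.1596 6.4860; 6.4860 2.5115]
tr(P') = 20.6710


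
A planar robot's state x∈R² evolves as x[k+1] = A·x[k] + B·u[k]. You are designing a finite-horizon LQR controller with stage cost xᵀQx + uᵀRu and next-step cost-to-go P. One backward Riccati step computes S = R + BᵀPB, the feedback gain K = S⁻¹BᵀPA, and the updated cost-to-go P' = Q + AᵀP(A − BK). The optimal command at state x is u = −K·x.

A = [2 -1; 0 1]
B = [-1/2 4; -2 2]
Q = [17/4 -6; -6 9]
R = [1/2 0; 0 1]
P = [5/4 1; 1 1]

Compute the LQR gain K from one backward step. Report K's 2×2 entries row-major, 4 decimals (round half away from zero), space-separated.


BᵀP = [-2.6250 -2.5000; 7.0000 6.0000]
S = R + BᵀPB = [1/2 0; 0 1] + [6.3125 -15.5000; -15.5000 40.0000] = [6.8125 -15.5000; -15.5000 41.0000]
BᵀPA = [-5.2500 0.1250; 14.0000 -1.0000]
K = S⁻¹·BᵀPA = [0.0448 -0.2656; 0.3584 -0.1248]
A−BK = [0.5888 -0.6336; -0.6272 0.7184]
AᵀP(A−BK) = [0.2176 -0.1472; -0.1472 0.1584]
P' = Q + AᵀP(A−BK) = [4.4676 -6.1472; -6.1472 9.1584]
tr(P') = 13.6260

0.0448 -0.2656 0.3584 -0.1248


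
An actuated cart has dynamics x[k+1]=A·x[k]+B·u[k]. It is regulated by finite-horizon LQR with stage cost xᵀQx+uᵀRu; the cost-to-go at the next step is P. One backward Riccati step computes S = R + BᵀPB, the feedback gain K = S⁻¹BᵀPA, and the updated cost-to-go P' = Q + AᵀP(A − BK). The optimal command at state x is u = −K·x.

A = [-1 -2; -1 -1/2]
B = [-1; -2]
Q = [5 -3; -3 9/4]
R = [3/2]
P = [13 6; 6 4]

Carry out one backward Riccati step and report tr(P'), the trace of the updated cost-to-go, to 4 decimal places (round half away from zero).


BᵀP = [-25.0000 -14.0000]
S = R + BᵀPB = [3/2] + [53.0000] = [54.5000]
BᵀPA = [39.0000 57.0000]
K = S⁻¹·BᵀPA = [0.7156 1.0459]
A−BK = [-0.2844 -0.9541; 0.4312 1.5917]
AᵀP(A−BK) = [1.0917 2.2110; 2.2110 5.3853]
P' = Q + AᵀP(A−BK) = [6.0917 -0.7890; -0.7890 7.6353]
tr(P') = 13.7271

13.7271


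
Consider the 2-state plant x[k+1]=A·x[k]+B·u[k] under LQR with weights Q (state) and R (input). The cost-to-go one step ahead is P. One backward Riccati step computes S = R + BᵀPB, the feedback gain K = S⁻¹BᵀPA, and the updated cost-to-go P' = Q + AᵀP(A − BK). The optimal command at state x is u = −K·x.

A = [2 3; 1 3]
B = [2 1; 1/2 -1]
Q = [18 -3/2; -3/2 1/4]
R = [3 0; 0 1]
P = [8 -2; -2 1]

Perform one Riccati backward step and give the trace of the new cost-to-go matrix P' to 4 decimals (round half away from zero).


BᵀP = [15.0000 -3.5000; 10.0000 -3.0000]
S = R + BᵀPB = [3 0; 0 1] + [28.2500 18.5000; 18.5000 13.0000] = [31.2500 18.5000; 18.5000 14.0000]
BᵀPA = [26.5000 34.5000; 17.0000 21.0000]
K = S⁻¹·BᵀPA = [0.5932 0.9921; 0.4304 0.1890]
A−BK = [0.3832 0.8268; 1.1339 2.6929]
AᵀP(A−BK) = [1.9633 3.4961; 3.4961 6.8031]
P' = Q + AᵀP(A−BK) = [19.9633 1.9961; 1.9961 7.0531]
tr(P') = 27.0164

27.0164


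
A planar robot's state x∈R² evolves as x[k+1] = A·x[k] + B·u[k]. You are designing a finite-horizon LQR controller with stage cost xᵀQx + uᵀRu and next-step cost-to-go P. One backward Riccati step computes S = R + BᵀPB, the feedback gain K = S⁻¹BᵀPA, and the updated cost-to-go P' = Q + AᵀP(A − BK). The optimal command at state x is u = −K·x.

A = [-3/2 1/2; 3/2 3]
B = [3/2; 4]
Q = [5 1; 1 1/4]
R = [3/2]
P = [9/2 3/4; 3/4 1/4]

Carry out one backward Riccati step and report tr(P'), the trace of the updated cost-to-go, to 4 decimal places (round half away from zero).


BᵀP = [9.7500 2.1250]
S = R + BᵀPB = [3/2] + [23.1250] = [24.6250]
BᵀPA = [-11.4375 11.2500]
K = S⁻¹·BᵀPA = [-0.4645 0.4569]
A−BK = [-0.8033 -0.1853; 3.3579 1.1726]
AᵀP(A−BK) = [2.0002 0.1628; 0.1628 0.4854]
P' = Q + AᵀP(A−BK) = [7.0002 1.1628; 1.1628 0.7354]
tr(P') = 7.7356

7.7356


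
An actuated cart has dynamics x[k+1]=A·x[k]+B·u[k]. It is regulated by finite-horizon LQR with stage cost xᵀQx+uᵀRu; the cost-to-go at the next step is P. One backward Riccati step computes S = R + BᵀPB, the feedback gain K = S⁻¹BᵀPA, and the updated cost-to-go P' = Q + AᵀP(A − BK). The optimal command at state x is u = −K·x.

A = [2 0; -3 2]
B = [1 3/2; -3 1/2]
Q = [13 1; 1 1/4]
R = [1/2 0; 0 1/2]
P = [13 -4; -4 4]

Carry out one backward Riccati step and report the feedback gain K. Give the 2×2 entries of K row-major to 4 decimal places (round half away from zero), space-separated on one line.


1.0950 -0.5860 0.5939 0.3752

BᵀP = [25.0000 -16.0000; 17.5000 -4.0000]
S = R + BᵀPB = [1/2 0; 0 1/2] + [73.0000 29.5000; 29.5000 24.2500] = [73.5000 29.5000; 29.5000 24.7500]
BᵀPA = [98.0000 -32.0000; 47.0000 -8.0000]
K = S⁻¹·BᵀPA = [1.0950 -0.5860; 0.5939 0.3752]
A−BK = [0.0142 0.0232; -0.0120 0.0545]
AᵀP(A−BK) = [0.7804 -0.2097; -0.2097 0.2508]
P' = Q + AᵀP(A−BK) = [13.7804 0.7903; 0.7903 0.5008]
tr(P') = 14.2812


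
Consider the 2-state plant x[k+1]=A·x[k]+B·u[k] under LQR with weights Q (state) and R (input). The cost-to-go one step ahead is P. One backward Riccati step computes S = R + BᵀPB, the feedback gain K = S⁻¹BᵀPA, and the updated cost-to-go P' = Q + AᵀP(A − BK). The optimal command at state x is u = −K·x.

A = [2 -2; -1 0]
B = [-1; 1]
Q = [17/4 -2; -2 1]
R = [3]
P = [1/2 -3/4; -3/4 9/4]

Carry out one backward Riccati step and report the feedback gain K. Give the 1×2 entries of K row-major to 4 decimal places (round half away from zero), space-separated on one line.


-0.7586 0.3448

BᵀP = [-1.2500 3.0000]
S = R + BᵀPB = [3] + [4.2500] = [7.2500]
BᵀPA = [-5.5000 2.5000]
K = S⁻¹·BᵀPA = [-0.7586 0.3448]
A−BK = [1.2414 -1.6552; -0.2414 -0.3448]
AᵀP(A−BK) = [3.0776 -1.6034; -1.6034 1.1379]
P' = Q + AᵀP(A−BK) = [7.3276 -3.6034; -3.6034 2.1379]
tr(P') = 9.4655


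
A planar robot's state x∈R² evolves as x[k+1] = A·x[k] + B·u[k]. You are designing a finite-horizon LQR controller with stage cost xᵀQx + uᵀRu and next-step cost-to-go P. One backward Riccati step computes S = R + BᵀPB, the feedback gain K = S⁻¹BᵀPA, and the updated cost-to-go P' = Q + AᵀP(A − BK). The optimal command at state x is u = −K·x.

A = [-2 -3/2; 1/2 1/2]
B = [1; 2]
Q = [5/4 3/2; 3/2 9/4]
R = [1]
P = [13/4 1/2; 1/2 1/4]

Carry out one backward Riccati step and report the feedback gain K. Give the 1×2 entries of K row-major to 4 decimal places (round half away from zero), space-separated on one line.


BᵀP = [4.2500 1.0000]
S = R + BᵀPB = [1] + [6.2500] = [7.2500]
BᵀPA = [-8.0000 -5.8750]
K = S⁻¹·BᵀPA = [-1.1034 -0.8103]
A−BK = [-0.8966 -0.6897; 2.7069 2.1207]
AᵀP(A−BK) = [3.2349 2.4547; 2.4547 1.8642]
P' = Q + AᵀP(A−BK) = [4.4849 3.9547; 3.9547 4.1142]
tr(P') = 8.5991

-1.1034 -0.8103


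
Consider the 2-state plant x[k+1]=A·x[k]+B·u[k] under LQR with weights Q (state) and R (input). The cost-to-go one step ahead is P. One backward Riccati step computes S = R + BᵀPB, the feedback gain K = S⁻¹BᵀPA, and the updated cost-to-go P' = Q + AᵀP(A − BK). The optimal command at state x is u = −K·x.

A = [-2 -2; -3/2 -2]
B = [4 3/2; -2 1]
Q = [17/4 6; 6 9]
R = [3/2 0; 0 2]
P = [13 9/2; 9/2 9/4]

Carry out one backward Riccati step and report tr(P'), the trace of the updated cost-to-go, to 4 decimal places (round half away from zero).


BᵀP = [43.0000 13.5000; 24.0000 9.0000]
S = R + BᵀPB = [3/2 0; 0 2] + [145.0000 78.0000; 78.0000 45.0000] = [146.5000 78.0000; 78.0000 47.0000]
BᵀPA = [-106.2500 -113.0000; -61.5000 -66.0000]
K = S⁻¹·BᵀPA = [-0.2455 -0.2034; -0.9011 -1.0667]
A−BK = [0.3336 0.4136; -1.0898 -1.3400]
AᵀP(A−BK) = [2.5615 3.0370; 3.0370 3.6138]
P' = Q + AᵀP(A−BK) = [6.8115 9.0370; 9.0370 12.6138]
tr(P') = 19.4253

19.4253


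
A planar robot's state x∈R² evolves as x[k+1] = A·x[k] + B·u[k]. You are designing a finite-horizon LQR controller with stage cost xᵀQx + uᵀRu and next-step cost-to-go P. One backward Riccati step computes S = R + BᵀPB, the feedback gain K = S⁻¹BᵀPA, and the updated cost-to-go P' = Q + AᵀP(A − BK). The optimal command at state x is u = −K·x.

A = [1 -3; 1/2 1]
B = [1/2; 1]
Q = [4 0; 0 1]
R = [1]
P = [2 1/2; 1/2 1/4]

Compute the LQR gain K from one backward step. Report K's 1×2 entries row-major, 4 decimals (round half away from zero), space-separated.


0.7778 -1.7778

BᵀP = [1.5000 0.5000]
S = R + BᵀPB = [1] + [1.2500] = [2.2500]
BᵀPA = [1.7500 -4.0000]
K = S⁻¹·BᵀPA = [0.7778 -1.7778]
A−BK = [0.6111 -2.1111; -0.2778 2.7778]
AᵀP(A−BK) = [1.2014 -3.0139; -3.0139 8.1389]
P' = Q + AᵀP(A−BK) = [5.2014 -3.0139; -3.0139 9.1389]
tr(P') = 14.3403


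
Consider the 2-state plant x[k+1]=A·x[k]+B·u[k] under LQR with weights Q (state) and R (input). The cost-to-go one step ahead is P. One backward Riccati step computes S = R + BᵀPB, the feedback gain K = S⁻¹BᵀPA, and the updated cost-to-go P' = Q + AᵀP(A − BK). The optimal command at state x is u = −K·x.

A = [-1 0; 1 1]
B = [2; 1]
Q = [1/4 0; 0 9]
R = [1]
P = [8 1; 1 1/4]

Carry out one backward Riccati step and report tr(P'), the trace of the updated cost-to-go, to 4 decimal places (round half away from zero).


9.7735

BᵀP = [17.0000 2.2500]
S = R + BᵀPB = [1] + [36.2500] = [37.2500]
BᵀPA = [-14.7500 2.2500]
K = S⁻¹·BᵀPA = [-0.3960 0.0604]
A−BK = [-0.2081 -0.1208; 1.3960 0.9396]
AᵀP(A−BK) = [0.4094 0.1409; 0.1409 0.1141]
P' = Q + AᵀP(A−BK) = [0.6594 0.1409; 0.1409 9.1141]
tr(P') = 9.7735


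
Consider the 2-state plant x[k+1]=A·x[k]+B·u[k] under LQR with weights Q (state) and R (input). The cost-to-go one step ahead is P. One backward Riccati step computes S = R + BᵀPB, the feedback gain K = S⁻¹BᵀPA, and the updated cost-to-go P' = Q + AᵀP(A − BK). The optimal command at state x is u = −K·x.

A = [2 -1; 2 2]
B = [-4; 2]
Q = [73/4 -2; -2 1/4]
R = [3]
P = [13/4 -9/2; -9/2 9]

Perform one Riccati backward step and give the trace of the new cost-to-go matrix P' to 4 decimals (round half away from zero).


29.7316

BᵀP = [-22.0000 36.0000]
S = R + BᵀPB = [3] + [160.0000] = [163.0000]
BᵀPA = [28.0000 94.0000]
K = S⁻¹·BᵀPA = [0.1718 0.5767]
A−BK = [2.6871 1.3067; 1.6564 0.8466]
AᵀP(A−BK) = [8.1902 4.3528; 4.3528 3.0414]
P' = Q + AᵀP(A−BK) = [26.4402 2.3528; 2.3528 3.2914]
tr(P') = 29.7316


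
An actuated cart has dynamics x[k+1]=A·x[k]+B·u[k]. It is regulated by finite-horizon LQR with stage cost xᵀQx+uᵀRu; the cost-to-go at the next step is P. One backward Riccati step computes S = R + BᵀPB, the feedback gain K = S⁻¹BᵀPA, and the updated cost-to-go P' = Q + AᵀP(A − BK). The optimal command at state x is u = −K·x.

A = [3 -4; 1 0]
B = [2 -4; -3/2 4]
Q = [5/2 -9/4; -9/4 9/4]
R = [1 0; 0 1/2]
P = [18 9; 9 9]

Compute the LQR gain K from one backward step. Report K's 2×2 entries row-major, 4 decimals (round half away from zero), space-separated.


5.3894 -5.4078 1.9380 -1.6980

BᵀP = [22.5000 4.5000; -36.0000 0.0000]
S = R + BᵀPB = [1 0; 0 1/2] + [38.2500 -72.0000; -72.0000 144.0000] = [39.2500 -72.0000; -72.0000 144.5000]
BᵀPA = [72.0000 -90.0000; -108.0000 144.0000]
K = S⁻¹·BᵀPA = [5.3894 -5.4078; 1.9380 -1.6980]
A−BK = [-0.0269 0.0236; 1.3322 -1.3197]
AᵀP(A−BK) = [46.2643 -46.0220; -46.0220 45.8098]
P' = Q + AᵀP(A−BK) = [48.7643 -48.2720; -48.2720 48.0598]
tr(P') = 96.8241


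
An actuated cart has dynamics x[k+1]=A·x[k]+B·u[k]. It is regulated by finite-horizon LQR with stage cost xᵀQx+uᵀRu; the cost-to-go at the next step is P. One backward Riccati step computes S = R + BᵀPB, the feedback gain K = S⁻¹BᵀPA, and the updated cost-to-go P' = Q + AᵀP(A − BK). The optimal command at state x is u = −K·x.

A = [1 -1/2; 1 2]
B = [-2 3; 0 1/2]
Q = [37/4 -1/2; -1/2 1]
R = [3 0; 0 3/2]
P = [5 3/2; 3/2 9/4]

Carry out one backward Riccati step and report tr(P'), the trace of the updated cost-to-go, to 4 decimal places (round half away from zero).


BᵀP = [-10.0000 -3.0000; 15.7500 5.6250]
S = R + BᵀPB = [3 0; 0 3/2] + [20.0000 -31.5000; -31.5000 50.0625] = [23.0000 -31.5000; -31.5000 51.5625]
BᵀPA = [-13.0000 -1.0000; 21.3750 3.3750]
K = S⁻¹·BᵀPA = [0.0155 0.2827; 0.4240 0.2381]
A−BK = [-0.2410 -0.6491; 0.7880 1.8809]
AᵀP(A−BK) = [1.3882 2.8345; 2.8345 6.7289]
P' = Q + AᵀP(A−BK) = [10.6382 2.3345; 2.3345 7.7289]
tr(P') = 18.3671

18.3671


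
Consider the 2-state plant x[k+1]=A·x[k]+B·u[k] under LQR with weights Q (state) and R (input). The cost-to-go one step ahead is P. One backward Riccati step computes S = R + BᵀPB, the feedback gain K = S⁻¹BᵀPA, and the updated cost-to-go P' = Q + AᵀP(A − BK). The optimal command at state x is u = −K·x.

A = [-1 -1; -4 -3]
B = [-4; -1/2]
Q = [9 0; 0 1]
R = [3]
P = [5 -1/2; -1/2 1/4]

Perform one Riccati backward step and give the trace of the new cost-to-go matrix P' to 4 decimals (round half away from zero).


14.9375

BᵀP = [-19.7500 1.8750]
S = R + BᵀPB = [3] + [78.0625] = [81.0625]
BᵀPA = [12.2500 14.1250]
K = S⁻¹·BᵀPA = [0.1511 0.1742]
A−BK = [-0.3955 -0.3030; -3.9244 -2.9129]
AᵀP(A−BK) = [3.1488 2.3655; 2.3655 1.7887]
P' = Q + AᵀP(A−BK) = [12.1488 2.3655; 2.3655 2.7887]
tr(P') = 14.9375


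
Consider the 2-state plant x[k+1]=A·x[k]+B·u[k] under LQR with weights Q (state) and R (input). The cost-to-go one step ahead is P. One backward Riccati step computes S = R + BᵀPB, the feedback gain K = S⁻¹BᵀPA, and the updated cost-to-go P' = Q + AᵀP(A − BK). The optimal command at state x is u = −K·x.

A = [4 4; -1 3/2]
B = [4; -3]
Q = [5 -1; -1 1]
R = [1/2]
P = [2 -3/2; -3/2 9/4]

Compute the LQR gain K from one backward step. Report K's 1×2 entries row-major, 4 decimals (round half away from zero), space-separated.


BᵀP = [12.5000 -12.7500]
S = R + BᵀPB = [1/2] + [88.2500] = [88.7500]
BᵀPA = [62.7500 30.8750]
K = S⁻¹·BᵀPA = [0.7070 0.3479]
A−BK = [1.1718 2.6085; 1.1211 2.5437]
AᵀP(A−BK) = [1.8831 3.7951; 3.7951 8.3215]
P' = Q + AᵀP(A−BK) = [6.8831 2.7951; 2.7951 9.3215]
tr(P') = 16.2046

0.7070 0.3479


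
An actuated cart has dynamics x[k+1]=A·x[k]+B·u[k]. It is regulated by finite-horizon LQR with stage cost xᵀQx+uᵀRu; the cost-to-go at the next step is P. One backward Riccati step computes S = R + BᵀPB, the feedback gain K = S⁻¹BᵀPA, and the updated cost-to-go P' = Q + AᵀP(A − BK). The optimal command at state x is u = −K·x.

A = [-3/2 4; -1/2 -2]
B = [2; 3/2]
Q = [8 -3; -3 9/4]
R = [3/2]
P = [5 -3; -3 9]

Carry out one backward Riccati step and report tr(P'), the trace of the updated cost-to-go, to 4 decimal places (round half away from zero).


175.1237

BᵀP = [5.5000 7.5000]
S = R + BᵀPB = [3/2] + [22.2500] = [23.7500]
BᵀPA = [-12.0000 7.0000]
K = S⁻¹·BᵀPA = [-0.5053 0.2947]
A−BK = [-0.4895 3.4105; 0.2579 -2.4421]
AᵀP(A−BK) = [2.9368 -20.4632; -20.4632 161.9368]
P' = Q + AᵀP(A−BK) = [10.9368 -23.4632; -23.4632 164.1868]
tr(P') = 175.1237


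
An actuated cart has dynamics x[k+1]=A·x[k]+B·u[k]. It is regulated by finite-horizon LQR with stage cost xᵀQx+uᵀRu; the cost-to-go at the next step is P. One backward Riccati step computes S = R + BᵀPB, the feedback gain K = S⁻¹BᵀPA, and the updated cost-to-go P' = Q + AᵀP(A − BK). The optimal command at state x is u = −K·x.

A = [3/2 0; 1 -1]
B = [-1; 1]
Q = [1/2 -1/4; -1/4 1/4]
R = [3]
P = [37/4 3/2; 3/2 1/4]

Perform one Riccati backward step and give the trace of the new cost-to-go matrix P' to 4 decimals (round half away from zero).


8.9490

BᵀP = [-7.7500 -1.2500]
S = R + BᵀPB = [3] + [6.5000] = [9.5000]
BᵀPA = [-12.8750 1.2500]
K = S⁻¹·BᵀPA = [-1.3553 0.1316]
A−BK = [0.1447 0.1316; 2.3553 -1.1316]
AᵀP(A−BK) = [8.1135 -0.8059; -0.8059 0.0855]
P' = Q + AᵀP(A−BK) = [8.6135 -1.0559; -1.0559 0.3355]
tr(P') = 8.9490


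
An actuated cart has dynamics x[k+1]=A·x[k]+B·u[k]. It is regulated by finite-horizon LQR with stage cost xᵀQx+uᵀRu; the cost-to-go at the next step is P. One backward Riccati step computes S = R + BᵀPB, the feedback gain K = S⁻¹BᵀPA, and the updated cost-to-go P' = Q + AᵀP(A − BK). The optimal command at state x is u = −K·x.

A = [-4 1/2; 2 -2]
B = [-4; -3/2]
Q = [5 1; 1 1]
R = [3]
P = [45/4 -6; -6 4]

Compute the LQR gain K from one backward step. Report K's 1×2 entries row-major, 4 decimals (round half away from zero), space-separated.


BᵀP = [-36.0000 18.0000]
S = R + BᵀPB = [3] + [117.0000] = [120.0000]
BᵀPA = [180.0000 -54.0000]
K = S⁻¹·BᵀPA = [1.5000 -0.4500]
A−BK = [2.0000 -1.3000; 4.2500 -2.6750]
AᵀP(A−BK) = [22.0000 -11.5000; -11.5000 6.5125]
P' = Q + AᵀP(A−BK) = [27.0000 -10.5000; -10.5000 7.5125]
tr(P') = 34.5125

1.5000 -0.4500


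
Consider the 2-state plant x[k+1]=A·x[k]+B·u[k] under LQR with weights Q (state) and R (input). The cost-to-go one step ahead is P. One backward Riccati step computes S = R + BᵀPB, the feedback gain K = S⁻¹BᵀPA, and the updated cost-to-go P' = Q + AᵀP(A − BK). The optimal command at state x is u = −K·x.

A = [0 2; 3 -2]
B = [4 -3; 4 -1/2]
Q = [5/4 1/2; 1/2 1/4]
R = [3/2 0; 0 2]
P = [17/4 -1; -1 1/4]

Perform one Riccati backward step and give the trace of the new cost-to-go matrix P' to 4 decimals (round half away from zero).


2.5332

BᵀP = [13.0000 -3.0000; -12.2500 2.8750]
S = R + BᵀPB = [3/2 0; 0 2] + [40.0000 -37.5000; -37.5000 35.3125] = [41.5000 -37.5000; -37.5000 37.3125]
BᵀPA = [-9.0000 32.0000; 8.6250 -30.2500]
K = S⁻¹·BᵀPA = [-0.0870 0.4192; 0.1437 -0.3894]
A−BK = [0.7792 -0.8451; 3.4199 -3.8717]
AᵀP(A−BK) = [0.2274 -0.3685; -0.3685 0.8058]
P' = Q + AᵀP(A−BK) = [1.4774 0.1315; 0.1315 1.0558]
tr(P') = 2.5332


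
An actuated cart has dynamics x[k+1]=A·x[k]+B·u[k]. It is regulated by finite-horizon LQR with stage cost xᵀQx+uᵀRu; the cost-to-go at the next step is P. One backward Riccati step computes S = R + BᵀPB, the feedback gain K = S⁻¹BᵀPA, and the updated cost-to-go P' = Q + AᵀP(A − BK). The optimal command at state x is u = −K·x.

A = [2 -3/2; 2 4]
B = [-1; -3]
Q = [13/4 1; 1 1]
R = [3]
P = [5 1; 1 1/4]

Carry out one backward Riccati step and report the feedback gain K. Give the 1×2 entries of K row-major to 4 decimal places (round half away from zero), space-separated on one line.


BᵀP = [-8.0000 -1.7500]
S = R + BᵀPB = [3] + [13.2500] = [16.2500]
BᵀPA = [-19.5000 5.0000]
K = S⁻¹·BᵀPA = [-1.2000 0.3077]
A−BK = [0.8000 -1.1923; -1.6000 4.9231]
AᵀP(A−BK) = [5.6000 -2.0000; -2.0000 1.7115]
P' = Q + AᵀP(A−BK) = [8.8500 -1.0000; -1.0000 2.7115]
tr(P') = 11.5615

-1.2000 0.3077


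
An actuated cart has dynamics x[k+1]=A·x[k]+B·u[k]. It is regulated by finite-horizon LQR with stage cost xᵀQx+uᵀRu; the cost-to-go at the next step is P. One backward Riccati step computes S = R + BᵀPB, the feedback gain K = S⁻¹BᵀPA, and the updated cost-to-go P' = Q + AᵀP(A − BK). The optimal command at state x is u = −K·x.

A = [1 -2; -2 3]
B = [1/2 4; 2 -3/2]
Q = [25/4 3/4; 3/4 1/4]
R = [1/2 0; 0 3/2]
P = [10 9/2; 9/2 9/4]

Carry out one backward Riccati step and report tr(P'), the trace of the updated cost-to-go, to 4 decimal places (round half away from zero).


BᵀP = [14.0000 6.7500; 33.2500 14.6250]
S = R + BᵀPB = [1/2 0; 0 3/2] + [20.5000 45.8750; 45.8750 111.0625] = [21.0000 45.8750; 45.8750 112.5625]
BᵀPA = [0.5000 -7.7500; 4.0000 -22.6250]
K = S⁻¹·BᵀPA = [-0.4906 0.6385; 0.2355 -0.4612]
A−BK = [0.3033 -0.4744; -0.6655 1.0312]
AᵀP(A−BK) = [0.3033 -0.4744; -0.4744 0.7632]
P' = Q + AᵀP(A−BK) = [6.5533 0.2756; 0.2756 1.0132]
tr(P') = 7.5666

7.5666


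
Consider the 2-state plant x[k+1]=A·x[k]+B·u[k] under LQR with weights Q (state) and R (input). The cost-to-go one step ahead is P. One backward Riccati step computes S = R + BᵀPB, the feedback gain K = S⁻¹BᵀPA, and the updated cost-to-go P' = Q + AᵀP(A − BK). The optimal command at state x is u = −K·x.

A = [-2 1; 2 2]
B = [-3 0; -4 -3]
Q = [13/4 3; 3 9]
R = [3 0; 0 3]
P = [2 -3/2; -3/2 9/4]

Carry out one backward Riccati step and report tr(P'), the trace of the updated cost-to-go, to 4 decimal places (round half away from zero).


BᵀP = [0.0000 -4.5000; 4.5000 -6.7500]
S = R + BᵀPB = [3 0; 0 3] + [18.0000 13.5000; 13.5000 20.2500] = [21.0000 13.5000; 13.5000 23.2500]
BᵀPA = [-9.0000 -9.0000; -22.5000 -9.0000]
K = S⁻¹·BᵀPA = [0.3088 -0.2868; -1.1471 -0.2206]
A−BK = [-1.0735 0.1397; -0.2059 0.1912]
AᵀP(A−BK) = [5.9706 0.4559; 0.4559 0.4338]
P' = Q + AᵀP(A−BK) = [9.2206 3.4559; 3.4559 9.4338]
tr(P') = 18.6544

18.6544


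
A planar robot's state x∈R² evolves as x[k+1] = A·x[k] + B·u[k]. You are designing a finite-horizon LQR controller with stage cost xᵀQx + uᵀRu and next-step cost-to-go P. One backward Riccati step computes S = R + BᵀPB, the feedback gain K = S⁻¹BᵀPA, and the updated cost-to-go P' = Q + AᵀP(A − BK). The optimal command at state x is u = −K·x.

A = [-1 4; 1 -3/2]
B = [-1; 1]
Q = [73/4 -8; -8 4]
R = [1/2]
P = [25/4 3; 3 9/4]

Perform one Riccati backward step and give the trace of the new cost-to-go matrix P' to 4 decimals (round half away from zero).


44.7240

BᵀP = [-3.2500 -0.7500]
S = R + BᵀPB = [1/2] + [2.5000] = [3.0000]
BᵀPA = [2.5000 -11.8750]
K = S⁻¹·BᵀPA = [0.8333 -3.9583]
A−BK = [-0.1667 0.0417; 0.1667 2.4583]
AᵀP(A−BK) = [0.4167 -1.9792; -1.9792 22.0573]
P' = Q + AᵀP(A−BK) = [18.6667 -9.9792; -9.9792 26.0573]
tr(P') = 44.7240


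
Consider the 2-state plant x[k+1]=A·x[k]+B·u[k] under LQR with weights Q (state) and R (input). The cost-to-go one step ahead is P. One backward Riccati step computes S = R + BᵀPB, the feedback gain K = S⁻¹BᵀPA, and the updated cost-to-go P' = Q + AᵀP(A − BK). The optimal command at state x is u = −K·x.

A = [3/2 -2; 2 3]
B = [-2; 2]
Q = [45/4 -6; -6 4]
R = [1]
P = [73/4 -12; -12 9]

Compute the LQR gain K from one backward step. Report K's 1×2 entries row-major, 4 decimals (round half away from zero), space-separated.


BᵀP = [-60.5000 42.0000]
S = R + BᵀPB = [1] + [205.0000] = [206.0000]
BᵀPA = [-6.7500 247.0000]
K = S⁻¹·BᵀPA = [-0.0328 1.1990]
A−BK = [1.4345 0.3981; 2.0655 0.6019]
AᵀP(A−BK) = [4.8413 1.3434; 1.3434 1.8398]
P' = Q + AᵀP(A−BK) = [16.0913 -4.6566; -4.6566 5.8398]
tr(P') = 21.9311

-0.0328 1.1990


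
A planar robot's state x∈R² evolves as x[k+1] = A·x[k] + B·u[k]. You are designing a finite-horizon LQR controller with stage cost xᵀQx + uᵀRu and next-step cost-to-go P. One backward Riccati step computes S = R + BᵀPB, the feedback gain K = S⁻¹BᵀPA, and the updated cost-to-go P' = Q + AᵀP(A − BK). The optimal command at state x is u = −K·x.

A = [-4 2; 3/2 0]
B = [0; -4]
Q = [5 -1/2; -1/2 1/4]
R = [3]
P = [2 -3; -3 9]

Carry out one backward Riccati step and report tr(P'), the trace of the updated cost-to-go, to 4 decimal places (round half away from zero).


BᵀP = [12.0000 -36.0000]
S = R + BᵀPB = [3] + [144.0000] = [147.0000]
BᵀPA = [-102.0000 24.0000]
K = S⁻¹·BᵀPA = [-0.6939 0.1633]
A−BK = [-4.0000 2.0000; -1.2755 0.6531]
AᵀP(A−BK) = [17.4745 -8.3469; -8.3469 4.0816]
P' = Q + AᵀP(A−BK) = [22.4745 -8.8469; -8.8469 4.3316]
tr(P') = 26.8061

26.8061


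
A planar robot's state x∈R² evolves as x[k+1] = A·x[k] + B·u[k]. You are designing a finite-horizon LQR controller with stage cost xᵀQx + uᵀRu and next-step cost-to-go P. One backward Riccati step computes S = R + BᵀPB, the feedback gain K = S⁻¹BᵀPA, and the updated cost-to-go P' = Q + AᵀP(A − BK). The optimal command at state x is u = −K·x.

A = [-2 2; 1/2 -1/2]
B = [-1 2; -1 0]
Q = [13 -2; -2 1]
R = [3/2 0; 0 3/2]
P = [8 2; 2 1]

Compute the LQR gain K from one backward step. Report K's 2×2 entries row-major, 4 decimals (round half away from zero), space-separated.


BᵀP = [-10.0000 -3.0000; 16.0000 4.0000]
S = R + BᵀPB = [3/2 0; 0 3/2] + [13.0000 -20.0000; -20.0000 32.0000] = [14.5000 -20.0000; -20.0000 33.5000]
BᵀPA = [18.5000 -18.5000; -30.0000 30.0000]
K = S⁻¹·BᵀPA = [0.2303 -0.2303; -0.7580 0.7580]
A−BK = [-0.2536 0.2536; 0.7303 -0.7303]
AᵀP(A−BK) = [1.2485 -1.2485; -1.2485 1.2485]
P' = Q + AᵀP(A−BK) = [14.2485 -3.2485; -3.2485 2.2485]
tr(P') = 16.4971

0.2303 -0.2303 -0.7580 0.7580


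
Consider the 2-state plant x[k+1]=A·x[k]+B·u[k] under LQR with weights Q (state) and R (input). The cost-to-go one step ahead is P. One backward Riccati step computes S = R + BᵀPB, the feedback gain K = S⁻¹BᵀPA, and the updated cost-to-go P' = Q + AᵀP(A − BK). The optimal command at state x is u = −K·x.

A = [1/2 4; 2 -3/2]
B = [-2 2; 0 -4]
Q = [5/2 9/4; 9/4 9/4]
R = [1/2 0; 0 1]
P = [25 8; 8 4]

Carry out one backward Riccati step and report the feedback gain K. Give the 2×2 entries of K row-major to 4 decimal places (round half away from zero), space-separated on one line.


-0.7368 -1.6182 -0.4737 0.3715

BᵀP = [-50.0000 -16.0000; 18.0000 0.0000]
S = R + BᵀPB = [1/2 0; 0 1] + [100.0000 -36.0000; -36.0000 36.0000] = [100.5000 -36.0000; -36.0000 37.0000]
BᵀPA = [-57.0000 -176.0000; 9.0000 72.0000]
K = S⁻¹·BᵀPA = [-0.7368 -1.6182; -0.4737 0.3715]
A−BK = [-0.0263 0.0206; 0.1053 -0.0139]
AᵀP(A−BK) = [0.5132 0.4211; 0.4211 1.4541]
P' = Q + AᵀP(A−BK) = [3.0132 2.6711; 2.6711 3.7041]
tr(P') = 6.7172


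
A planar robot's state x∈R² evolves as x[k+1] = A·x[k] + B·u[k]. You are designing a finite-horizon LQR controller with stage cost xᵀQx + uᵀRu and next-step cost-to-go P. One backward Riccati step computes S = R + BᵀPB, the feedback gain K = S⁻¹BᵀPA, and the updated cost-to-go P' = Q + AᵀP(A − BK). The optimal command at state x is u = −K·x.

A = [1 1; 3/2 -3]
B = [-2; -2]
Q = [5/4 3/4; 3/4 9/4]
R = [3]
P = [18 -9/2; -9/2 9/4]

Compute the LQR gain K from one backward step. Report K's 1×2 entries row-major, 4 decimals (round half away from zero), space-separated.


-0.4219 -0.8438

BᵀP = [-27.0000 4.5000]
S = R + BᵀPB = [3] + [45.0000] = [48.0000]
BᵀPA = [-20.2500 -40.5000]
K = S⁻¹·BᵀPA = [-0.4219 -0.8438]
A−BK = [0.1563 -0.6875; 0.6563 -4.6875]
AᵀP(A−BK) = [1.0195 -2.4609; -2.4609 31.0781]
P' = Q + AᵀP(A−BK) = [2.2695 -1.7109; -1.7109 33.3281]
tr(P') = 35.5977


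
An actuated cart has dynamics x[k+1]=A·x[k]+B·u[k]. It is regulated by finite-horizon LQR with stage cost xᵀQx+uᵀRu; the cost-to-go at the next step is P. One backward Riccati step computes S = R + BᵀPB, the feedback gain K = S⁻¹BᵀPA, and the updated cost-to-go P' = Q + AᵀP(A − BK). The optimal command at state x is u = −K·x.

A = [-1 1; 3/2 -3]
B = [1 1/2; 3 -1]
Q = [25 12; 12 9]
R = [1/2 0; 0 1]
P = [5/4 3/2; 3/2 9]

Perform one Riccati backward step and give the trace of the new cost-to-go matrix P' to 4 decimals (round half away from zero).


37.6390

BᵀP = [5.7500 28.5000; -0.8750 -8.2500]
S = R + BᵀPB = [1/2 0; 0 1] + [91.2500 -25.6250; -25.6250 7.8125] = [91.7500 -25.6250; -25.6250 8.8125]
BᵀPA = [37.0000 -79.7500; -11.5000 23.8750]
K = S⁻¹·BᵀPA = [0.2065 -0.5991; -0.7044 0.9673]
A−BK = [-0.8544 1.1154; 0.1760 -0.2355]
AᵀP(A−BK) = [1.2576 -1.7112; -1.7112 2.3814]
P' = Q + AᵀP(A−BK) = [26.2576 10.2888; 10.2888 11.3814]
tr(P') = 37.6390


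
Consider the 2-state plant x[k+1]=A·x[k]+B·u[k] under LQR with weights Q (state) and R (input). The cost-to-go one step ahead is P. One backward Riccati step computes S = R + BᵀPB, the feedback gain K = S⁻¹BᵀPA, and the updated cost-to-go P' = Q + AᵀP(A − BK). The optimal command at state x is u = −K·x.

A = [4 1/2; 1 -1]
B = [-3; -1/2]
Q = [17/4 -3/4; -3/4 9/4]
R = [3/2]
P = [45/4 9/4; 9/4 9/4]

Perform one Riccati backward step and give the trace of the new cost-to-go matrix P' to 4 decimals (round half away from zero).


BᵀP = [-34.8750 -7.8750]
S = R + BᵀPB = [3/2] + [108.5625] = [110.0625]
BᵀPA = [-147.3750 -9.5625]
K = S⁻¹·BᵀPA = [-1.3390 -0.0869]
A−BK = [-0.0170 0.2394; 0.3305 -1.0434]
AᵀP(A−BK) = [2.9131 -0.4293; -0.4293 1.9817]
P' = Q + AᵀP(A−BK) = [7.1631 -1.1793; -1.1793 4.2317]
tr(P') = 11.3948

11.3948


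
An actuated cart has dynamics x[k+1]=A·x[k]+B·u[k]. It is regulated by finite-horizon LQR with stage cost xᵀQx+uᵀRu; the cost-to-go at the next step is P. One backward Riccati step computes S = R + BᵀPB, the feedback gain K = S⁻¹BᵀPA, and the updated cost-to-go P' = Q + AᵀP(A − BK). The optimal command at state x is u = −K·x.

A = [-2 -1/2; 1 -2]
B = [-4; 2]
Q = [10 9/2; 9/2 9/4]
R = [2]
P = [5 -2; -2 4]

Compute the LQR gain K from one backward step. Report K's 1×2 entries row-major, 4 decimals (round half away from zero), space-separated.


0.4923 -0.1538

BᵀP = [-24.0000 16.0000]
S = R + BᵀPB = [2] + [128.0000] = [130.0000]
BᵀPA = [64.0000 -20.0000]
K = S⁻¹·BᵀPA = [0.4923 -0.1538]
A−BK = [-0.0308 -1.1154; 0.0154 -1.6923]
AᵀP(A−BK) = [0.4923 -0.1538; -0.1538 10.1731]
P' = Q + AᵀP(A−BK) = [10.4923 4.3462; 4.3462 12.4231]
tr(P') = 22.9154


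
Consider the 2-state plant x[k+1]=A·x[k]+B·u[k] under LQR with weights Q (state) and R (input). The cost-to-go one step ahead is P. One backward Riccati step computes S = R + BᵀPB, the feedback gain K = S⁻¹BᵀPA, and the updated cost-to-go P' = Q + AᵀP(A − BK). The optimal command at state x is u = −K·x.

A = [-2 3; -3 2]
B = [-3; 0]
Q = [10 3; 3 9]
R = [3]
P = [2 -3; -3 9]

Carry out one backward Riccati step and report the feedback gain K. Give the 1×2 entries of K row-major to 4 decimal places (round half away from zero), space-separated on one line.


BᵀP = [-6.0000 9.0000]
S = R + BᵀPB = [3] + [18.0000] = [21.0000]
BᵀPA = [-15.0000 0.0000]
K = S⁻¹·BᵀPA = [-0.7143 0.0000]
A−BK = [-4.1429 3.0000; -3.0000 2.0000]
AᵀP(A−BK) = [42.2857 -27.0000; -27.0000 18.0000]
P' = Q + AᵀP(A−BK) = [52.2857 -24.0000; -24.0000 27.0000]
tr(P') = 79.2857

-0.7143 0.0000


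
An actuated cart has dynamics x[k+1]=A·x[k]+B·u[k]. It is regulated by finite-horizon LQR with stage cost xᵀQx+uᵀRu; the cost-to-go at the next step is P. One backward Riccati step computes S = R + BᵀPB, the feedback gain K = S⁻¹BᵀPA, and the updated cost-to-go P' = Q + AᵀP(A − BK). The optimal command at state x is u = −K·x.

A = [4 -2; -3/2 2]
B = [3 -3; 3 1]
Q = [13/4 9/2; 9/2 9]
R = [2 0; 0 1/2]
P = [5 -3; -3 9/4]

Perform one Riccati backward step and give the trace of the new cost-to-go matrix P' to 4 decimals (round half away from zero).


BᵀP = [6.0000 -2.2500; -18.0000 11.2500]
S = R + BᵀPB = [2 0; 0 1/2] + [11.2500 -20.2500; -20.2500 65.2500] = [13.2500 -20.2500; -20.2500 65.7500]
BᵀPA = [27.3750 -16.5000; -88.8750 58.5000]
K = S⁻¹·BᵀPA = [0.0004 0.2163; -1.3516 0.9564]
A−BK = [-0.0560 0.2201; -0.1496 0.3947]
AᵀP(A−BK) = [0.9292 -0.6755; -0.6755 0.6224]
P' = Q + AᵀP(A−BK) = [4.1792 3.8245; 3.8245 9.6224]
tr(P') = 13.8016

13.8016


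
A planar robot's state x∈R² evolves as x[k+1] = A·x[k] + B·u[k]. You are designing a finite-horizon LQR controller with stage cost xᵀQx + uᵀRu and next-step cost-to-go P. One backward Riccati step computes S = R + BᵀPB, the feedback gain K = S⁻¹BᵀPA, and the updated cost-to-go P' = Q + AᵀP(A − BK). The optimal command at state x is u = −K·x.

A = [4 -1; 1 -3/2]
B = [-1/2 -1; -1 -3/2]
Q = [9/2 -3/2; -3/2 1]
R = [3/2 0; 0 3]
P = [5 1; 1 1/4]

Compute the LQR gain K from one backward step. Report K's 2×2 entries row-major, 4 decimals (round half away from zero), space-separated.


-1.7674 0.5581 -1.6606 0.5173

BᵀP = [-3.5000 -0.7500; -6.5000 -1.3750]
S = R + BᵀPB = [3/2 0; 0 3] + [2.5000 4.6250; 4.6250 8.5625] = [4.0000 4.6250; 4.6250 11.5625]
BᵀPA = [-14.7500 4.6250; -27.3750 8.5625]
K = S⁻¹·BᵀPA = [-1.7674 0.5581; -1.6606 0.5173]
A−BK = [1.4557 -0.2036; -3.2583 -0.1659]
AᵀP(A−BK) = [16.7216 -4.9818; -4.9818 1.5519]
P' = Q + AᵀP(A−BK) = [21.2216 -6.4818; -6.4818 2.5519]
tr(P') = 23.7734


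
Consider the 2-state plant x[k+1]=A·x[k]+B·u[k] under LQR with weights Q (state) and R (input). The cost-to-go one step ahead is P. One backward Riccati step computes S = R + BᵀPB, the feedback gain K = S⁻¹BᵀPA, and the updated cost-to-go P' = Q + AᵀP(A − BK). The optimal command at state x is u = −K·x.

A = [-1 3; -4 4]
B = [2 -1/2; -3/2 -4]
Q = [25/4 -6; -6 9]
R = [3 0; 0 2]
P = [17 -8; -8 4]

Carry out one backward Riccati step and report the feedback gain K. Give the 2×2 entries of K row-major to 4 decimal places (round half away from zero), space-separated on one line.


0.0209 0.6706 0.6051 -0.5514

BᵀP = [46.0000 -22.0000; 23.5000 -12.0000]
S = R + BᵀPB = [3 0; 0 2] + [125.0000 65.0000; 65.0000 36.2500] = [128.0000 65.0000; 65.0000 38.2500]
BᵀPA = [42.0000 50.0000; 24.5000 22.5000]
K = S⁻¹·BᵀPA = [0.0209 0.6706; 0.6051 -0.5514]
A−BK = [-0.7392 1.3830; -1.5484 2.8003]
AᵀP(A−BK) = [1.2996 -1.6572; -1.6572 3.8748]
P' = Q + AᵀP(A−BK) = [7.5496 -7.6572; -7.6572 12.8748]
tr(P') = 20.4244


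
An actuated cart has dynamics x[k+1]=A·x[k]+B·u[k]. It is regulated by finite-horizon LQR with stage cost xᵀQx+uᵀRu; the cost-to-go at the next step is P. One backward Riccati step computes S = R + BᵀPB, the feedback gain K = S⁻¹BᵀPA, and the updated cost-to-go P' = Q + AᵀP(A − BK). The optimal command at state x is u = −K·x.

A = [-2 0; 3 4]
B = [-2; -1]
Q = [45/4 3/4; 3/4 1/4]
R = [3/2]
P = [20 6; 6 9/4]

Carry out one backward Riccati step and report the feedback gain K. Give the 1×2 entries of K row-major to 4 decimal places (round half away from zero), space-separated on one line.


BᵀP = [-46.0000 -14.2500]
S = R + BᵀPB = [3/2] + [106.2500] = [107.7500]
BᵀPA = [49.2500 -57.0000]
K = S⁻¹·BᵀPA = [0.4571 -0.5290]
A−BK = [-1.0858 -1.0580; 3.4571 3.4710]
AᵀP(A−BK) = [5.7390 5.0534; 5.0534 5.8469]
P' = Q + AᵀP(A−BK) = [16.9890 5.8034; 5.8034 6.0969]
tr(P') = 23.0858

0.4571 -0.5290


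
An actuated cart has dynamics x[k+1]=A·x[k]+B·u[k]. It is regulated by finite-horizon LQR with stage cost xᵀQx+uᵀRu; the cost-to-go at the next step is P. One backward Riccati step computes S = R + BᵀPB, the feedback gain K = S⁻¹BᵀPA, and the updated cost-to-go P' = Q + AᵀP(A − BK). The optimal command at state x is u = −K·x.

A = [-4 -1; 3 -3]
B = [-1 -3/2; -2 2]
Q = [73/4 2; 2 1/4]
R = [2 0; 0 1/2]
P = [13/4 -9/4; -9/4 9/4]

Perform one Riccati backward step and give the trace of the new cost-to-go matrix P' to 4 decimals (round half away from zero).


22.8776

BᵀP = [1.2500 -2.2500; -9.3750 7.8750]
S = R + BᵀPB = [2 0; 0 1/2] + [3.2500 -6.3750; -6.3750 29.8125] = [5.2500 -6.3750; -6.3750 30.3125]
BᵀPA = [-11.7500 5.5000; 61.1250 -14.2500]
K = S⁻¹·BᵀPA = [0.2827 0.6403; 2.0759 -0.3354]
A−BK = [-0.6034 -0.8629; -0.5865 -1.0485]
AᵀP(A−BK) = [2.6793 0.5274; 0.5274 1.6983]
P' = Q + AᵀP(A−BK) = [20.9293 2.5274; 2.5274 1.9483]
tr(P') = 22.8776


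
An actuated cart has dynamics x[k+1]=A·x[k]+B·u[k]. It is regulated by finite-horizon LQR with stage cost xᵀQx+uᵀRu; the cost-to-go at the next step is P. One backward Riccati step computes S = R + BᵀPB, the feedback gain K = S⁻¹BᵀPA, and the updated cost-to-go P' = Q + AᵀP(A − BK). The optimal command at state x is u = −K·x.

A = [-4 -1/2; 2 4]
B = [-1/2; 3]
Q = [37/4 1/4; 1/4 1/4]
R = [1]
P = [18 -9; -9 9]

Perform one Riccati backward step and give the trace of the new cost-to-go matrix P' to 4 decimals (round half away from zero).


101.7797

BᵀP = [-36.0000 31.5000]
S = R + BᵀPB = [1] + [112.5000] = [113.5000]
BᵀPA = [207.0000 144.0000]
K = S⁻¹·BᵀPA = [1.8238 1.2687]
A−BK = [-3.0881 0.1344; -3.4714 0.1938]
AᵀP(A−BK) = [90.4758 -1.6256; -1.6256 1.8040]
P' = Q + AᵀP(A−BK) = [99.7258 -1.3756; -1.3756 2.0540]
tr(P') = 101.7797


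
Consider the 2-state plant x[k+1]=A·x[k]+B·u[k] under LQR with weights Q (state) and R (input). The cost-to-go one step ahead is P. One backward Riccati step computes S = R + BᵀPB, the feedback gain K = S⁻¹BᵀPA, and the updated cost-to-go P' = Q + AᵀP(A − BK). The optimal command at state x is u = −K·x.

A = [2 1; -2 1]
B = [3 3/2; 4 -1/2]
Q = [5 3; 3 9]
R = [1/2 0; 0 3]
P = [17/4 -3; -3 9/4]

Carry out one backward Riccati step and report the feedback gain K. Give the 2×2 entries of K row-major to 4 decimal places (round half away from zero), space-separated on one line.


BᵀP = [0.7500 0.0000; 7.8750 -5.6250]
S = R + BᵀPB = [1/2 0; 0 3] + [2.2500 1.1250; 1.1250 14.6250] = [2.7500 1.1250; 1.1250 17.6250]
BᵀPA = [1.5000 0.7500; 27.0000 2.2500]
K = S⁻¹·BᵀPA = [-0.0834 0.2264; 1.5372 0.1132]
A−BK = [-0.0556 0.1509; -0.8977 0.1509]
AᵀP(A−BK) = [8.6197 0.6038; 0.6038 0.0755]
P' = Q + AᵀP(A−BK) = [13.6197 3.6038; 3.6038 9.0755]
tr(P') = 22.6951

-0.0834 0.2264 1.5372 0.1132


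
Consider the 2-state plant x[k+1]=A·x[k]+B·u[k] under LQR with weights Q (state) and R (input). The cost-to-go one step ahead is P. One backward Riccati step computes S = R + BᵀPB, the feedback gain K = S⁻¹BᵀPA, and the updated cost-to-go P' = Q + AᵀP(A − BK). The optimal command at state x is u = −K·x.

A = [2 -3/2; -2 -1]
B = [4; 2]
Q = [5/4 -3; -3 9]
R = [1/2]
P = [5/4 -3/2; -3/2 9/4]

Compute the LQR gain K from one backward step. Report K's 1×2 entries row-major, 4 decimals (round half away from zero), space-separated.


BᵀP = [2.0000 -1.5000]
S = R + BᵀPB = [1/2] + [5.0000] = [5.5000]
BᵀPA = [7.0000 -1.5000]
K = S⁻¹·BᵀPA = [1.2727 -0.2727]
A−BK = [-3.0909 -0.4091; -4.5455 -0.4545]
AᵀP(A−BK) = [17.0909 1.1591; 1.1591 0.1534]
P' = Q + AᵀP(A−BK) = [18.3409 -1.8409; -1.8409 9.1534]
tr(P') = 27.4943

1.2727 -0.2727
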